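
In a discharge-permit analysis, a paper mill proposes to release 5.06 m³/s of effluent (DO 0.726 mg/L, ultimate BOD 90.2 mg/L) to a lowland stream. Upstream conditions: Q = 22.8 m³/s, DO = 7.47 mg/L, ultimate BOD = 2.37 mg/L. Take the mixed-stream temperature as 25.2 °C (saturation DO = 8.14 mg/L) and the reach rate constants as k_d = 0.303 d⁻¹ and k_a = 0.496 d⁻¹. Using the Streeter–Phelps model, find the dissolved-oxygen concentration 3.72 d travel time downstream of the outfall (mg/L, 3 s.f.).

Mixed DO = (22.8×7.47 + 5.06×0.726)/(22.8+5.06) = 174.0/27.86 = 6.245 mg/L.
Mixed L₀ = (22.8×2.37 + 5.06×90.2)/(27.86) = 510.4/27.86 = 18.32 mg/L.
Initial deficit D₀ = C_s − DO₀ = 8.14 − 6.245 = 1.895 mg/L.
D(3.72) = [0.303×18.32/(0.496−0.303)](e^(−0.303×3.72) − e^(−0.496×3.72)) + 1.895 e^(−0.496×3.72)
= 28.76 × (0.3240 − 0.1580) + 1.895 × 0.1580 = 5.073 mg/L.
DO = 8.14 − 5.073 = 3.067 mg/L.

DO ≈ 3.07 mg/L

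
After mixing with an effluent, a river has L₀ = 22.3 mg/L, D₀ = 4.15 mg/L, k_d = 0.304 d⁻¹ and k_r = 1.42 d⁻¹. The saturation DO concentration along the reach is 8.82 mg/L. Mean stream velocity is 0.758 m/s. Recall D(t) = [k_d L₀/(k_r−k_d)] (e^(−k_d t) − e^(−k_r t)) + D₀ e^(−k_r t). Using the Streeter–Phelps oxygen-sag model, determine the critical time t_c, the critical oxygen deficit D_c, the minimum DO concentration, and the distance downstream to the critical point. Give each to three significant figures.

t_c = [1/(k_r−k_d)] ln[(k_r/k_d)(1 − D₀(k_r−k_d)/(k_d L₀))]
= [1/(1.42−0.304)] ln[(1.42/0.304)(1 − 4.15×1.116/(0.304×22.3))]
= (1/1.116) ln[4.671 × 0.3168] = 0.8961 × ln(1.480) = 0.8961 × 0.3920 = 0.3512 d.
D_c = (k_d/k_r) L₀ e^(−k_d t_c) = (0.304/1.42) × 22.3 × e^(−0.304×0.3512) = 0.2141 × 22.3 × 0.8987 = 4.291 mg/L.
Minimum DO = C_s − D_c = 8.82 − 4.291 = 4.529 mg/L.
x_c = v t_c = 0.758 m/s × 0.3512 d × 86400 s/d = 23000 m ≈ 23.0 km.

t_c ≈ 0.351 d; D_c ≈ 4.29 mg/L; min DO ≈ 4.53 mg/L; x_c ≈ 23.0 km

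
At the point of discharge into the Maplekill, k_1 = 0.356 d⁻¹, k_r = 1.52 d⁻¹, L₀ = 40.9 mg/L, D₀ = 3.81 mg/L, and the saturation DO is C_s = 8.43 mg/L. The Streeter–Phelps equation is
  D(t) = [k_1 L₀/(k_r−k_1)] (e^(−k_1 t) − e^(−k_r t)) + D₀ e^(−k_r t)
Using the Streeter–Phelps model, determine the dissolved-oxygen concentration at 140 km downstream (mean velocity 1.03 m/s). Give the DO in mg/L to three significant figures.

DO ≈ 2.08 mg/L

Travel time t = x/v = 140 km / (1.03 m/s) = 140000 m / 1.03 m/s = 135900 s = 1.573 d.
k_1 L₀/(k_r−k_1) = 0.356×40.9/(1.52−0.356) = 14.56/1.164 = 12.51 mg/L.
e^(−k_1 t) = e^(−0.356×1.573) = 0.5712; e^(−k_r t) = e^(−1.52×1.573) = 0.09152.
D = 12.51 × (0.5712 − 0.09152) + 3.81 × 0.09152 = 6.000 + 0.3487 = 6.349 mg/L.
DO = C_s − D = 8.43 − 6.349 = 2.081 mg/L.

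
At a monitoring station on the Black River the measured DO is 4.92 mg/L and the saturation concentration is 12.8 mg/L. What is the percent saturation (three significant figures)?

% saturation = C/C_s × 100 = 4.92/12.8 × 100 = 38.4 %.

38.4 % saturation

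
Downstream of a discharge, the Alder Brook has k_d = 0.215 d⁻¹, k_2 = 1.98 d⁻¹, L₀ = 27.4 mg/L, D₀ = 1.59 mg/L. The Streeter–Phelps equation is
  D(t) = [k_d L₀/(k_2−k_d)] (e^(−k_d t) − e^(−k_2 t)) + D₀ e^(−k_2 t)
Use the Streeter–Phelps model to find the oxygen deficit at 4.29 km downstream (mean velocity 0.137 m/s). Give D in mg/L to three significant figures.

D ≈ 2.23 mg/L

Travel time t = x/v = 4.29 km / (0.137 m/s) = 4290 m / 0.137 m/s = 31310 s = 0.3624 d.
k_d L₀/(k_2−k_d) = 0.215×27.4/(1.98−0.215) = 5.891/1.765 = 3.338 mg/L.
e^(−k_d t) = e^(−0.215×0.3624) = 0.9250; e^(−k_2 t) = e^(−1.98×0.3624) = 0.4879.
D = 3.338 × (0.9250 − 0.4879) + 1.59 × 0.4879 = 1.459 + 0.7758 = 2.235 mg/L.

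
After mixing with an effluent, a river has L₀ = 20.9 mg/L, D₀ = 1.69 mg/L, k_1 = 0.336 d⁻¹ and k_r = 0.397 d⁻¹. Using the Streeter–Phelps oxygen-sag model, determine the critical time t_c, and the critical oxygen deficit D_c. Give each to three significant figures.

t_c ≈ 2.49 d; D_c ≈ 7.66 mg/L

With k_r/k_1 = 1.182 and 1 − D₀(k_r−k_1)/(k_1 L₀) = 0.9853,
t_c = ln(1.182 × 0.9853) / (0.397 − 0.336) = ln(1.164) / 0.06100 = 0.1520/0.06100 = 2.492 d.
L(t_c) = L₀ e^(−k_1 t_c) = 20.9 × 0.4328 = 9.046 mg/L, and at the critical point k_r D_c = k_1 L, so D_c = (0.336/0.397) × 9.046 = 7.656 mg/L.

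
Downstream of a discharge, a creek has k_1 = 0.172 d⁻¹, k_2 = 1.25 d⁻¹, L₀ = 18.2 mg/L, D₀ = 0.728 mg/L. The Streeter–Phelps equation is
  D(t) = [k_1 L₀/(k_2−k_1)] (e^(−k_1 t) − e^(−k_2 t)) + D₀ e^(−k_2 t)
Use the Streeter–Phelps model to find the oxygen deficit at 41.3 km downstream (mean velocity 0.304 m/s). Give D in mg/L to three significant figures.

D ≈ 1.91 mg/L

Travel time t = x/v = 41.3 km / (0.304 m/s) = 41300 m / 0.304 m/s = 135900 s = 1.572 d.
k_1 L₀/(k_2−k_1) = 0.172×18.2/(1.25−0.172) = 3.130/1.078 = 2.904 mg/L.
e^(−k_1 t) = e^(−0.172×1.572) = 0.7630; e^(−k_2 t) = e^(−1.25×1.572) = 0.1401.
D = 2.904 × (0.7630 − 0.1401) + 0.728 × 0.1401 = 1.809 + 0.1020 = 1.911 mg/L.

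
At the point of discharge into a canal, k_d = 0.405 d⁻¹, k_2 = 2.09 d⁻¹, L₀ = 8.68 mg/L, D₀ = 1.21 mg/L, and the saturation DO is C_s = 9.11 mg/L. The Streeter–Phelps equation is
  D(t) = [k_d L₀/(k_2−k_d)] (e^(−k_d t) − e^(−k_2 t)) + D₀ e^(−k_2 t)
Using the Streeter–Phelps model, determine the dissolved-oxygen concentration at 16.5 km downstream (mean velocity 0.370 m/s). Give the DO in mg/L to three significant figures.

Travel time t = x/v = 16.5 km / (0.370 m/s) = 16500 m / 0.370 m/s = 44590 s = 0.5161 d.
k_d L₀/(k_2−k_d) = 0.405×8.68/(2.09−0.405) = 3.515/1.685 = 2.086 mg/L.
e^(−k_d t) = e^(−0.405×0.5161) = 0.8114; e^(−k_2 t) = e^(−2.09×0.5161) = 0.3400.
D = 2.086 × (0.8114 − 0.3400) + 1.21 × 0.3400 = 0.9834 + 0.4114 = 1.395 mg/L.
DO = C_s − D = 9.11 − 1.395 = 7.715 mg/L.

DO ≈ 7.72 mg/L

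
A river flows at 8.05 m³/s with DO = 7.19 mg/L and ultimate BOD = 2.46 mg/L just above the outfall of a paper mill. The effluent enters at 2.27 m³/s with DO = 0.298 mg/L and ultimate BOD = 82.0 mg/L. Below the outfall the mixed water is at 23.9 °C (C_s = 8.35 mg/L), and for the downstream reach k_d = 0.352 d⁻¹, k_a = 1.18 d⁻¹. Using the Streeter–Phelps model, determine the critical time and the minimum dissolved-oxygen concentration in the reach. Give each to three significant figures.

t_c ≈ 1.00 d; minimum DO ≈ 4.17 mg/L

Mixed DO = (8.05×7.19 + 2.27×0.298)/(8.05+2.27) = 58.56/10.32 = 5.674 mg/L.
Mixed L₀ = (8.05×2.46 + 2.27×82.0)/(10.32) = 205.9/10.32 = 19.96 mg/L.
Initial deficit D₀ = C_s − DO₀ = 8.35 − 5.674 = 2.676 mg/L.
t_c = (1/0.8280) ln[(1.18/0.352)(1 − 2.676×0.8280/(0.352×19.96))] = 1.208 × ln(2.295) = 1.003 d.
D_c = (0.352/1.18) × 19.96 × e^(−0.352×1.003) = 0.2983 × 19.96 × 0.7025 = 4.182 mg/L.
Minimum DO = 8.35 − 4.182 = 4.168 mg/L.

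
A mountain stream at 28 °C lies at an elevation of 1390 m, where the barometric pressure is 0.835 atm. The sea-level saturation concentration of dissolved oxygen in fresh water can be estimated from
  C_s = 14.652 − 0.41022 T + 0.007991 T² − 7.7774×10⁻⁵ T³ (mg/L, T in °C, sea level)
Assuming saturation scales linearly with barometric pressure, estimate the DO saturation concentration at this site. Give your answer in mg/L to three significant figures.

At sea level: C_s = 14.652 − 0.41022×28 + 0.007991×28² − 7.7774×10⁻⁵×28³ = 7.723 mg/L.
Pressure correction: C_s' = 7.723 × 0.835 = 6.449 mg/L.

C_s ≈ 6.45 mg/L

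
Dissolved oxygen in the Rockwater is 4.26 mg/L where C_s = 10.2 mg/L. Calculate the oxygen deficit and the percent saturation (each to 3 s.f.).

D ≈ 5.94 mg/L; 41.8 % saturation

D = C_s − C = 10.2 − 4.26 = 5.94 mg/L.
% saturation = 4.26/10.2 × 100 = 41.8 %.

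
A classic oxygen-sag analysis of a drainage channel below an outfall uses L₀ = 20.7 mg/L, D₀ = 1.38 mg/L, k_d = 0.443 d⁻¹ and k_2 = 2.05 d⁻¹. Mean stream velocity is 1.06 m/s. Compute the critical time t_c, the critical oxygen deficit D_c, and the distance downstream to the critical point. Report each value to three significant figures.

t_c ≈ 0.781 d; D_c ≈ 3.16 mg/L; x_c ≈ 71.5 km

t_c = [1/(k_2−k_d)] ln[(k_2/k_d)(1 − D₀(k_2−k_d)/(k_d L₀))]
= [1/(2.05−0.443)] ln[(2.05/0.443)(1 − 1.38×1.607/(0.443×20.7))]
= (1/1.607) ln[4.628 × 0.7582] = 0.6223 × ln(3.508) = 0.6223 × 1.255 = 0.7811 d.
D_c = (k_d/k_2) L₀ e^(−k_d t_c) = (0.443/2.05) × 20.7 × e^(−0.443×0.7811) = 0.2161 × 20.7 × 0.7075 = 3.165 mg/L.
x_c = v t_c = 1.06 m/s × 0.7811 d × 86400 s/d = 71530 m ≈ 71.5 km.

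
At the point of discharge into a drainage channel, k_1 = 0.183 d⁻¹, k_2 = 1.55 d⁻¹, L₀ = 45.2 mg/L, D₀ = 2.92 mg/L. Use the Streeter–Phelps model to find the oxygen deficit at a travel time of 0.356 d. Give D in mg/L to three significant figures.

D ≈ 3.87 mg/L

k_1 L₀/(k_2−k_1) = 0.183×45.2/(1.55−0.183) = 8.272/1.367 = 6.051 mg/L.
e^(−k_1 t) = e^(−0.183×0.3560) = 0.9369; e^(−k_2 t) = e^(−1.55×0.3560) = 0.5759.
D = 6.051 × (0.9369 − 0.5759) + 2.92 × 0.5759 = 2.184 + 1.682 = 3.866 mg/L.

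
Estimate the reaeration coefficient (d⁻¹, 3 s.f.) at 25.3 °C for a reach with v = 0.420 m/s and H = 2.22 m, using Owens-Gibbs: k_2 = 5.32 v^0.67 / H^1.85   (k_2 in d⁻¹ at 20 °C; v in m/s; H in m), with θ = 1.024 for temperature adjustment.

k_2 ≈ 0.771 d⁻¹

k_2(20) = 5.32 × 0.420^0.67 / 2.22^1.85 = 5.32 × 0.5592 / 4.373 = 0.6804 d⁻¹.
k_2(25.3) = 0.6804 × 1.024^(25.3−20) = 0.6804 × 1.134 = 0.7715 d⁻¹.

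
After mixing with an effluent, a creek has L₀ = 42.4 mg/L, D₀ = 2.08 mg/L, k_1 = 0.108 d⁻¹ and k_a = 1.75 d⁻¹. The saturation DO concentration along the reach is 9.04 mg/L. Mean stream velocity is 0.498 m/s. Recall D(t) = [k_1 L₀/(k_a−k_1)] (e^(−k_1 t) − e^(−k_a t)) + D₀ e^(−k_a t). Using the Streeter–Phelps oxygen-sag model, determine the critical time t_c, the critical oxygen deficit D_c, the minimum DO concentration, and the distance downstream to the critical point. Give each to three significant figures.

t_c ≈ 0.862 d; D_c ≈ 2.38 mg/L; min DO ≈ 6.66 mg/L; x_c ≈ 37.1 km

With k_a/k_1 = 16.20 and 1 − D₀(k_a−k_1)/(k_1 L₀) = 0.2542,
t_c = ln(16.20 × 0.2542) / (1.75 − 0.108) = ln(4.118) / 1.642 = 1.415/1.642 = 0.8620 d.
D_c = (k_1/k_a) L₀ e^(−k_1 t_c) = (0.108/1.75) × 42.4 × e^(−0.108×0.8620) = 0.06171 × 42.4 × 0.9111 = 2.384 mg/L.
Minimum DO = C_s − D_c = 9.04 − 2.384 = 6.656 mg/L.
x_c = v t_c = 0.498 m/s × 0.8620 d × 86400 s/d = 37090 m ≈ 37.1 km.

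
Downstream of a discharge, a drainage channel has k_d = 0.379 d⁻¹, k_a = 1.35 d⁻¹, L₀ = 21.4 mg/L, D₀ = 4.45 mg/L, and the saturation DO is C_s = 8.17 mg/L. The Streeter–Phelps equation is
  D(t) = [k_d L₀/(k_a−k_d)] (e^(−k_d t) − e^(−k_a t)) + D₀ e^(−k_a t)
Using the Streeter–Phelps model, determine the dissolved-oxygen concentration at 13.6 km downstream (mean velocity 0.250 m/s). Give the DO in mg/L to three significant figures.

DO ≈ 3.26 mg/L

Travel time t = x/v = 13.6 km / (0.250 m/s) = 13600 m / 0.250 m/s = 54400 s = 0.6296 d.
k_d L₀/(k_a−k_d) = 0.379×21.4/(1.35−0.379) = 8.111/0.9710 = 8.353 mg/L.
e^(−k_d t) = e^(−0.379×0.6296) = 0.7877; e^(−k_a t) = e^(−1.35×0.6296) = 0.4274.
D = 8.353 × (0.7877 − 0.4274) + 4.45 × 0.4274 = 3.009 + 1.902 = 4.911 mg/L.
DO = C_s − D = 8.17 − 4.911 = 3.259 mg/L.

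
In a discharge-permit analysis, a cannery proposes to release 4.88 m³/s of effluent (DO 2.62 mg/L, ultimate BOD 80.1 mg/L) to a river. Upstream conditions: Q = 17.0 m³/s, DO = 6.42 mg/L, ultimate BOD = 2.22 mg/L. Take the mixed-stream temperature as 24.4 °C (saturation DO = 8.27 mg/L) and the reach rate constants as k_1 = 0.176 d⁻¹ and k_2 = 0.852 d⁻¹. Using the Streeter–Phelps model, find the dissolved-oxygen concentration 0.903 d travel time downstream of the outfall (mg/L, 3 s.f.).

DO ≈ 5.03 mg/L

Mixed DO = (17.0×6.42 + 4.88×2.62)/(17.0+4.88) = 121.9/21.88 = 5.572 mg/L.
Mixed L₀ = (17.0×2.22 + 4.88×80.1)/(21.88) = 428.6/21.88 = 19.59 mg/L.
Initial deficit D₀ = C_s − DO₀ = 8.27 − 5.572 = 2.698 mg/L.
D(0.903) = [0.176×19.59/(0.852−0.176)](e^(−0.176×0.903) − e^(−0.852×0.903)) + 2.698 e^(−0.852×0.903)
= 5.100 × (0.8531 − 0.4633) + 2.698 × 0.4633 = 3.238 mg/L.
DO = 8.27 − 3.238 = 5.032 mg/L.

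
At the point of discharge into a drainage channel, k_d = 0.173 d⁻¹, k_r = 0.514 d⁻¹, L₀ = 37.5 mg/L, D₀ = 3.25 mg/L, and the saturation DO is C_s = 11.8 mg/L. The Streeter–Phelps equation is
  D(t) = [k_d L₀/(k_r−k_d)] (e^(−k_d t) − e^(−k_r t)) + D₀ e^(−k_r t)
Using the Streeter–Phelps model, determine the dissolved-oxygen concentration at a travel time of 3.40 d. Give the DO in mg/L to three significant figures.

k_d L₀/(k_r−k_d) = 0.173×37.5/(0.514−0.173) = 6.487/0.3410 = 19.02 mg/L.
e^(−k_d t) = e^(−0.173×3.400) = 0.5553; e^(−k_r t) = e^(−0.514×3.400) = 0.1742.
D = 19.02 × (0.5553 − 0.1742) + 3.25 × 0.1742 = 7.251 + 0.5661 = 7.817 mg/L.
DO = C_s − D = 11.8 − 7.817 = 3.983 mg/L.

DO ≈ 3.98 mg/L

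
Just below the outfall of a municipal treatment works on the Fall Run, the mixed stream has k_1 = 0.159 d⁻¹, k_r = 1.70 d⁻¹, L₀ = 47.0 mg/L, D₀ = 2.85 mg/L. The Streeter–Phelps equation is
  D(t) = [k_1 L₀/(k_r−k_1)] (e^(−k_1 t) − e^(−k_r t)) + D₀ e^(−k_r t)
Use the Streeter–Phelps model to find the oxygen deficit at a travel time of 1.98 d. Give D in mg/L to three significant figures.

D ≈ 3.47 mg/L

k_1 L₀/(k_r−k_1) = 0.159×47.0/(1.70−0.159) = 7.473/1.541 = 4.849 mg/L.
e^(−k_1 t) = e^(−0.159×1.980) = 0.7299; e^(−k_r t) = e^(−1.70×1.980) = 0.03453.
D = 4.849 × (0.7299 − 0.03453) + 2.85 × 0.03453 = 3.372 + 0.09840 = 3.471 mg/L.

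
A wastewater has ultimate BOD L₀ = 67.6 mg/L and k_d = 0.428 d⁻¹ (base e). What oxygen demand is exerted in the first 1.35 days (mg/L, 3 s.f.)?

y ≈ 29.7 mg/L

y_t = L₀(1 − e^(−k_d t)) = 67.6 × (1 − e^(−0.428×1.35))
= 67.6 × (1 − 0.5611) = 67.6 × 0.4389 = 29.67 mg/L.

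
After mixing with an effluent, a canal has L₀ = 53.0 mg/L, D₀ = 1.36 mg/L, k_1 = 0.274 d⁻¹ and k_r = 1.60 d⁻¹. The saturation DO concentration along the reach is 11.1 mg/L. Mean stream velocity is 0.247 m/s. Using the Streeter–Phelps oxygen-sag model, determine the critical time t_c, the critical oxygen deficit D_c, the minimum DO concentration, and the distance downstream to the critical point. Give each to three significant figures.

With k_r/k_1 = 5.839 and 1 − D₀(k_r−k_1)/(k_1 L₀) = 0.8758,
t_c = ln(5.839 × 0.8758) / (1.60 − 0.274) = ln(5.114) / 1.326 = 1.632/1.326 = 1.231 d.
L(t_c) = L₀ e^(−k_1 t_c) = 53.0 × 0.7137 = 37.83 mg/L, and at the critical point k_r D_c = k_1 L, so D_c = (0.274/1.60) × 37.83 = 6.478 mg/L.
Minimum DO = C_s − D_c = 11.1 − 6.478 = 4.622 mg/L.
x_c = v t_c = 0.247 m/s × 1.231 d × 86400 s/d = 26270 m ≈ 26.3 km.

t_c ≈ 1.23 d; D_c ≈ 6.48 mg/L; min DO ≈ 4.62 mg/L; x_c ≈ 26.3 km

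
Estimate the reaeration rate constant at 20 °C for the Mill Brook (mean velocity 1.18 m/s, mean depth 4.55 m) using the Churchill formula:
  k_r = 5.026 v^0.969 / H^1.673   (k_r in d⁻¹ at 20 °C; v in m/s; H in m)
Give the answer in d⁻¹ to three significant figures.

k_r ≈ 0.468 d⁻¹

k_r = 5.026 × 1.18^0.969 / 4.55^1.673 = 5.026 × 1.174 / 12.61 = 0.4678 d⁻¹.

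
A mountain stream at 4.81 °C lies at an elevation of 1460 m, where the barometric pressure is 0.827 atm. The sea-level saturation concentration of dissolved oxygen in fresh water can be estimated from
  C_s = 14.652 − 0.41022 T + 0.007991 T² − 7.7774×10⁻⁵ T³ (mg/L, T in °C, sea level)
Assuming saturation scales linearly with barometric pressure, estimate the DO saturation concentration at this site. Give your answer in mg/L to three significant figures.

C_s ≈ 10.6 mg/L

At sea level: C_s = 14.652 − 0.41022×4.81 + 0.007991×4.81² − 7.7774×10⁻⁵×4.81³ = 12.86 mg/L.
Pressure correction: C_s' = 12.86 × 0.827 = 10.63 mg/L.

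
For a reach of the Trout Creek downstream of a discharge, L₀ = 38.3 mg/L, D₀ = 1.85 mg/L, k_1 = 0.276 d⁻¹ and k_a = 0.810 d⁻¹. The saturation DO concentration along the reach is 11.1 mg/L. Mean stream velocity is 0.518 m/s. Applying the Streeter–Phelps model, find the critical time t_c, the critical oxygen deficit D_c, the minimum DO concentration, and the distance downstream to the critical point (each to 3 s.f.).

With k_a/k_1 = 2.935 and 1 − D₀(k_a−k_1)/(k_1 L₀) = 0.9065,
t_c = ln(2.935 × 0.9065) / (0.810 − 0.276) = ln(2.661) / 0.5340 = 0.9785/0.5340 = 1.832 d.
L(t_c) = L₀ e^(−k_1 t_c) = 38.3 × 0.6031 = 23.10 mg/L, and at the critical point k_a D_c = k_1 L, so D_c = (0.276/0.810) × 23.10 = 7.870 mg/L.
Minimum DO = C_s − D_c = 11.1 − 7.870 = 3.230 mg/L.
x_c = v t_c = 0.518 m/s × 1.832 d × 86400 s/d = 82010 m ≈ 82.0 km.

t_c ≈ 1.83 d; D_c ≈ 7.87 mg/L; min DO ≈ 3.23 mg/L; x_c ≈ 82.0 km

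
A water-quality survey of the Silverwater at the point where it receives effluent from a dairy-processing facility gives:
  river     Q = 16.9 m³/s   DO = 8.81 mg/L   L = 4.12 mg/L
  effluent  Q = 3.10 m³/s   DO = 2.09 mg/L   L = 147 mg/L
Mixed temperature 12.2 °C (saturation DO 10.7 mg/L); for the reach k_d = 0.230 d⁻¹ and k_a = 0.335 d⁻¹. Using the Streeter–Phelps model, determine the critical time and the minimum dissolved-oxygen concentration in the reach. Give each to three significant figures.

Mixed DO = (16.9×8.81 + 3.10×2.09)/(16.9+3.10) = 155.4/20.00 = 7.768 mg/L.
Mixed L₀ = (16.9×4.12 + 3.10×147)/(20.00) = 525.3/20.00 = 26.27 mg/L.
Initial deficit D₀ = C_s − DO₀ = 10.7 − 7.768 = 2.932 mg/L.
t_c = (1/0.1050) ln[(0.335/0.230)(1 − 2.932×0.1050/(0.230×26.27))] = 9.524 × ln(1.382) = 3.083 d.
D_c = (0.230/0.335) × 26.27 × e^(−0.230×3.083) = 0.6866 × 26.27 × 0.4920 = 8.873 mg/L.
Minimum DO = 10.7 − 8.873 = 1.827 mg/L.

t_c ≈ 3.08 d; minimum DO ≈ 1.83 mg/L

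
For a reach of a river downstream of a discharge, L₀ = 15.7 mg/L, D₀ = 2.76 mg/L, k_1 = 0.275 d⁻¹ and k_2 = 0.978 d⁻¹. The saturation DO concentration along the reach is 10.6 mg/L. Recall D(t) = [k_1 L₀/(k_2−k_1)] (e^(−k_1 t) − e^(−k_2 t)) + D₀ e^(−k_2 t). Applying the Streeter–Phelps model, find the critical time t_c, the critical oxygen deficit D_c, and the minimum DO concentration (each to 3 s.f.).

With k_2/k_1 = 3.556 and 1 − D₀(k_2−k_1)/(k_1 L₀) = 0.5506,
t_c = ln(3.556 × 0.5506) / (0.978 − 0.275) = ln(1.958) / 0.7030 = 0.6720/0.7030 = 0.9559 d.
L(t_c) = L₀ e^(−k_1 t_c) = 15.7 × 0.7688 = 12.07 mg/L, and at the critical point k_2 D_c = k_1 L, so D_c = (0.275/0.978) × 12.07 = 3.394 mg/L.
Minimum DO = C_s − D_c = 10.6 − 3.394 = 7.206 mg/L.

t_c ≈ 0.956 d; D_c ≈ 3.39 mg/L; min DO ≈ 7.21 mg/L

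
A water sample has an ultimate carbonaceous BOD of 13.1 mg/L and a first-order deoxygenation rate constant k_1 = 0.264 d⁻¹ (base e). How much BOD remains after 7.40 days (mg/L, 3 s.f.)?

L_t = L₀ e^(−k_1 t) = 13.1 × e^(−0.264×7.40) = 13.1 × 0.1418 = 1.857 mg/L.

L ≈ 1.86 mg/L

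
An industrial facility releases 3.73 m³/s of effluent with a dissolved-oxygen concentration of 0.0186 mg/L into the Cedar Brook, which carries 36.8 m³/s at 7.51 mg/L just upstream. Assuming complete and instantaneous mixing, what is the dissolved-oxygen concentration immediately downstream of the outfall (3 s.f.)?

6.82 mg/L

Flow-weighted mixing: C = (Q_r C_r + Q_w C_w)/(Q_r + Q_w)
= (36.8×7.51 + 3.73×0.0186)/(36.8 + 3.73) = 276.4/40.53 = 6.821 mg/L.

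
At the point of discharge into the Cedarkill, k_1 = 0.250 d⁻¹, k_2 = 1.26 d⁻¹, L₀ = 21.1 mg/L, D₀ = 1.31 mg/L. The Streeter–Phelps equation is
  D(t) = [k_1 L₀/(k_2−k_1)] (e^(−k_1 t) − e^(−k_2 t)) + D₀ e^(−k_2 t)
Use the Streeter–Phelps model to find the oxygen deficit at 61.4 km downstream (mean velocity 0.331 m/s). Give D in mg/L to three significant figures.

D ≈ 2.79 mg/L

Travel time t = x/v = 61.4 km / (0.331 m/s) = 61400 m / 0.331 m/s = 185500 s = 2.147 d.
k_1 L₀/(k_2−k_1) = 0.250×21.1/(1.26−0.250) = 5.275/1.010 = 5.223 mg/L.
e^(−k_1 t) = e^(−0.250×2.147) = 0.5846; e^(−k_2 t) = e^(−1.26×2.147) = 0.06686.
D = 5.223 × (0.5846 − 0.06686) + 1.31 × 0.06686 = 2.704 + 0.08758 = 2.792 mg/L.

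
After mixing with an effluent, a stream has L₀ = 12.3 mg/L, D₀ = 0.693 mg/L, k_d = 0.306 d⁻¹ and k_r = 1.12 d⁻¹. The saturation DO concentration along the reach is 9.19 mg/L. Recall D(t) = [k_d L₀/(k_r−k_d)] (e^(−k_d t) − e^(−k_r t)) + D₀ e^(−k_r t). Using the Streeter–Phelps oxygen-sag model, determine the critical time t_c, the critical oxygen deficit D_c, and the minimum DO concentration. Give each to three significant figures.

With k_r/k_d = 3.660 and 1 − D₀(k_r−k_d)/(k_d L₀) = 0.8501,
t_c = ln(3.660 × 0.8501) / (1.12 − 0.306) = ln(3.112) / 0.8140 = 1.135/0.8140 = 1.395 d.
D_c = (k_d/k_r) L₀ e^(−k_d t_c) = (0.306/1.12) × 12.3 × e^(−0.306×1.395) = 0.2732 × 12.3 × 0.6526 = 2.193 mg/L.
Minimum DO = C_s − D_c = 9.19 − 2.193 = 6.997 mg/L.

t_c ≈ 1.39 d; D_c ≈ 2.19 mg/L; min DO ≈ 7.00 mg/L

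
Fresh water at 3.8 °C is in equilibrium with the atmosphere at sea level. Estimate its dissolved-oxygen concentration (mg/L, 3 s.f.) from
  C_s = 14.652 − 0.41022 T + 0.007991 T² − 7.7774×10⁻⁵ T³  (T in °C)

C_s ≈ 13.2 mg/L

C_s = 14.652 − 0.41022×3.8 + 0.007991×3.8² − 7.7774×10⁻⁵×3.8³ = 13.20 mg/L.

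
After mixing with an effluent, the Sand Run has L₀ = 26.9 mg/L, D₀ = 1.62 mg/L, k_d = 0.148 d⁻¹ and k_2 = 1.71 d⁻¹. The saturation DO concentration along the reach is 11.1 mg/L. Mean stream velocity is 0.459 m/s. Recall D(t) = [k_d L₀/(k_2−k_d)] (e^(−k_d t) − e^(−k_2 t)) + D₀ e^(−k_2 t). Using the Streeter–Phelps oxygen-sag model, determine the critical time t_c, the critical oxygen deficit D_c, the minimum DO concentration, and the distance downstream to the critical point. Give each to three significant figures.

t_c = [1/(k_2−k_d)] ln[(k_2/k_d)(1 − D₀(k_2−k_d)/(k_d L₀))]
= [1/(1.71−0.148)] ln[(1.71/0.148)(1 − 1.62×1.562/(0.148×26.9))]
= (1/1.562) ln[11.55 × 0.3644] = 0.6402 × ln(4.210) = 0.6402 × 1.438 = 0.9203 d.
L(t_c) = L₀ e^(−k_d t_c) = 26.9 × 0.8727 = 23.47 mg/L, and at the critical point k_2 D_c = k_d L, so D_c = (0.148/1.71) × 23.47 = 2.032 mg/L.
Minimum DO = C_s − D_c = 11.1 − 2.032 = 9.068 mg/L.
x_c = v t_c = 0.459 m/s × 0.9203 d × 86400 s/d = 36500 m ≈ 36.5 km.

t_c ≈ 0.920 d; D_c ≈ 2.03 mg/L; min DO ≈ 9.07 mg/L; x_c ≈ 36.5 km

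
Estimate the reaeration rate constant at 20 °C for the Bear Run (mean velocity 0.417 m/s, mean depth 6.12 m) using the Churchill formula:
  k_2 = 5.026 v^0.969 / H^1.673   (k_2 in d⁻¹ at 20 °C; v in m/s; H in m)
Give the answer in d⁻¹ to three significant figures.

k_2 ≈ 0.104 d⁻¹

k_2 = 5.026 × 0.417^0.969 / 6.12^1.673 = 5.026 × 0.4285 / 20.71 = 0.1040 d⁻¹.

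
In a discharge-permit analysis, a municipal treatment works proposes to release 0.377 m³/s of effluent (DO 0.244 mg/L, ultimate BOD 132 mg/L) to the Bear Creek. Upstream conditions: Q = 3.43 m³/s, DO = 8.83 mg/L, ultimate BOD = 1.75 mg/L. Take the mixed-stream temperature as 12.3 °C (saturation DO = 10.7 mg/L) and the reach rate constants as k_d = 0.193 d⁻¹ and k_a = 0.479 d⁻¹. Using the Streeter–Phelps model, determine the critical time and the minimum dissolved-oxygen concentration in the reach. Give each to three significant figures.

Mixed DO = (3.43×8.83 + 0.377×0.244)/(3.43+0.377) = 30.38/3.807 = 7.980 mg/L.
Mixed L₀ = (3.43×1.75 + 0.377×132)/(3.807) = 55.77/3.807 = 14.65 mg/L.
Initial deficit D₀ = C_s − DO₀ = 10.7 − 7.980 = 2.720 mg/L.
t_c = (1/0.2860) ln[(0.479/0.193)(1 − 2.720×0.2860/(0.193×14.65))] = 3.497 × ln(1.799) = 2.053 d.
D_c = (0.193/0.479) × 14.65 × e^(−0.193×2.053) = 0.4029 × 14.65 × 0.6728 = 3.971 mg/L.
Minimum DO = 10.7 − 3.971 = 6.729 mg/L.

t_c ≈ 2.05 d; minimum DO ≈ 6.73 mg/L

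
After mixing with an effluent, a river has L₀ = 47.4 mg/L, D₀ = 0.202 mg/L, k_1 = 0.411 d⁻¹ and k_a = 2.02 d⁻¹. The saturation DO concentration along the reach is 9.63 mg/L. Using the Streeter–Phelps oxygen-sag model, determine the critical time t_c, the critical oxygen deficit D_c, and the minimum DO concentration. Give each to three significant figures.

t_c = [1/(k_a−k_1)] ln[(k_a/k_1)(1 − D₀(k_a−k_1)/(k_1 L₀))]
= [1/(2.02−0.411)] ln[(2.02/0.411)(1 − 0.202×1.609/(0.411×47.4))]
= (1/1.609) ln[4.915 × 0.9833] = 0.6215 × ln(4.833) = 0.6215 × 1.575 = 0.9791 d.
L(t_c) = L₀ e^(−k_1 t_c) = 47.4 × 0.6687 = 31.70 mg/L, and at the critical point k_a D_c = k_1 L, so D_c = (0.411/2.02) × 31.70 = 6.449 mg/L.
Minimum DO = C_s − D_c = 9.63 − 6.449 = 3.181 mg/L.

t_c ≈ 0.979 d; D_c ≈ 6.45 mg/L; min DO ≈ 3.18 mg/L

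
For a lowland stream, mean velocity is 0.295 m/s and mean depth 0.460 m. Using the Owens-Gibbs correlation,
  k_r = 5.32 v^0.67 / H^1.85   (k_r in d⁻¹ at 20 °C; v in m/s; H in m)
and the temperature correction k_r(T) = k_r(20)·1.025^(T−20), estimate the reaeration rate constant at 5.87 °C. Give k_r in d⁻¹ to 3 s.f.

k_r(20) = 5.32 × 0.295^0.67 / 0.460^1.85 = 5.32 × 0.4413 / 0.2377 = 9.876 d⁻¹.
k_r(5.87) = 9.876 × 1.025^(5.87−20) = 9.876 × 0.7055 = 6.967 d⁻¹.

k_r ≈ 6.97 d⁻¹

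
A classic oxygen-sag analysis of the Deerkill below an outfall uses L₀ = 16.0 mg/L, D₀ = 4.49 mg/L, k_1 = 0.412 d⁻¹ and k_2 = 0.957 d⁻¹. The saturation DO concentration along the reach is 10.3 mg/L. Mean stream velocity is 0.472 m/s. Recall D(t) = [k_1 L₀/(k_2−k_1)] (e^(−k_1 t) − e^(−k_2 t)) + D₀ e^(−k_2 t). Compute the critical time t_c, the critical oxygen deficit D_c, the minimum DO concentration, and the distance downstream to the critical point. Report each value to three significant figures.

t_c = [1/(k_2−k_1)] ln[(k_2/k_1)(1 − D₀(k_2−k_1)/(k_1 L₀))]
= [1/(0.957−0.412)] ln[(0.957/0.412)(1 − 4.49×0.5450/(0.412×16.0))]
= (1/0.5450) ln[2.323 × 0.6288] = 1.835 × ln(1.461) = 1.835 × 0.3788 = 0.6951 d.
D_c = (k_1/k_2) L₀ e^(−k_1 t_c) = (0.412/0.957) × 16.0 × e^(−0.412×0.6951) = 0.4305 × 16.0 × 0.7510 = 5.173 mg/L.
Minimum DO = C_s − D_c = 10.3 − 5.173 = 5.127 mg/L.
x_c = v t_c = 0.472 m/s × 0.6951 d × 86400 s/d = 28350 m ≈ 28.3 km.

t_c ≈ 0.695 d; D_c ≈ 5.17 mg/L; min DO ≈ 5.13 mg/L; x_c ≈ 28.3 km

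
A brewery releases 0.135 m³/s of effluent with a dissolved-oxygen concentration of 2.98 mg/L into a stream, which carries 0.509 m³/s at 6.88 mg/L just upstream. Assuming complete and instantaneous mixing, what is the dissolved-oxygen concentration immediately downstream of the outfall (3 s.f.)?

6.06 mg/L

Flow-weighted mixing: C = (Q_r C_r + Q_w C_w)/(Q_r + Q_w)
= (0.509×6.88 + 0.135×2.98)/(0.509 + 0.135) = 3.904/0.6440 = 6.062 mg/L.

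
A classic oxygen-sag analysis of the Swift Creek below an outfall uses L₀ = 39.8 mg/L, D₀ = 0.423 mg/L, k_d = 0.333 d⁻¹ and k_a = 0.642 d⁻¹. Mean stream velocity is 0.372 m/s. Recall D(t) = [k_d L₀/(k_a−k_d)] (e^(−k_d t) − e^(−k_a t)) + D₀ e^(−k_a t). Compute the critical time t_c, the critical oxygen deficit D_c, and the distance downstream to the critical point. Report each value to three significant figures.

At the critical point dD/dt = 0, so k_d L₀ e^(−k_d t) = k_a D. Substituting D(t) from the Streeter–Phelps equation and solving for t gives
t_c = ln[(k_a/k_d)(1 − D₀(k_a−k_d)/(k_d L₀))] / (k_a−k_d).
Here k_a−k_d = 0.3090 d⁻¹ and 1 − D₀(k_a−k_d)/(k_d L₀) = 1 − 0.423×0.3090/(0.333×39.8) = 0.9901, so
t_c = ln(1.928 × 0.9901) / 0.3090 = 0.6465 / 0.3090 = 2.092 d.
D_c = (k_d/k_a) L₀ e^(−k_d t_c) = (0.333/0.642) × 39.8 × e^(−0.333×2.092) = 0.5187 × 39.8 × 0.4982 = 10.28 mg/L.
x_c = v t_c = 0.372 m/s × 2.092 d × 86400 s/d = 67250 m ≈ 67.2 km.

t_c ≈ 2.09 d; D_c ≈ 10.3 mg/L; x_c ≈ 67.2 km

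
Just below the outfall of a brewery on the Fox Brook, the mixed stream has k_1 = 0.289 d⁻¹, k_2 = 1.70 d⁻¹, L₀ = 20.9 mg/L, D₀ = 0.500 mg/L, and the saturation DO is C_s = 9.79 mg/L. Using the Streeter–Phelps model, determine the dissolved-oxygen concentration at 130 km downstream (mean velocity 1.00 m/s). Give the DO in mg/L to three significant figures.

DO ≈ 7.31 mg/L

Travel time t = x/v = 130 km / (1.00 m/s) = 130000 m / 1.00 m/s = 130000 s = 1.505 d.
k_1 L₀/(k_2−k_1) = 0.289×20.9/(1.70−0.289) = 6.040/1.411 = 4.281 mg/L.
e^(−k_1 t) = e^(−0.289×1.505) = 0.6474; e^(−k_2 t) = e^(−1.70×1.505) = 0.07747.
D = 4.281 × (0.6474 − 0.07747) + 0.500 × 0.07747 = 2.440 + 0.03873 = 2.478 mg/L.
DO = C_s − D = 9.79 − 2.478 = 7.312 mg/L.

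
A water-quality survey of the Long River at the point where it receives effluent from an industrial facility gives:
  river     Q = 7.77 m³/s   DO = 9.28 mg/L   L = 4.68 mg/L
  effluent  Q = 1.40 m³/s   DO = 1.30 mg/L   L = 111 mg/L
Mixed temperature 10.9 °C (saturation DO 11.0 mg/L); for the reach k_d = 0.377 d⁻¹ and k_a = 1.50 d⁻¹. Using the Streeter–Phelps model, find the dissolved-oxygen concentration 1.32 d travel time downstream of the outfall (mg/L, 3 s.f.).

DO ≈ 7.30 mg/L

Mixed DO = (7.77×9.28 + 1.40×1.30)/(7.77+1.40) = 73.93/9.170 = 8.062 mg/L.
Mixed L₀ = (7.77×4.68 + 1.40×111)/(9.170) = 191.8/9.170 = 20.91 mg/L.
Initial deficit D₀ = C_s − DO₀ = 11.0 − 8.062 = 2.938 mg/L.
D(1.32) = [0.377×20.91/(1.50−0.377)](e^(−0.377×1.32) − e^(−1.50×1.32)) + 2.938 e^(−1.50×1.32)
= 7.020 × (0.6080 − 0.1381) + 2.938 × 0.1381 = 3.705 mg/L.
DO = 11.0 − 3.705 = 7.295 mg/L.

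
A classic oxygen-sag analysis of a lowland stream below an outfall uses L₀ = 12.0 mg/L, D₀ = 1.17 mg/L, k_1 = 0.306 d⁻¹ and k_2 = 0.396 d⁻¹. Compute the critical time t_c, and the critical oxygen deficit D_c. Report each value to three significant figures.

t_c ≈ 2.54 d; D_c ≈ 4.26 mg/L

t_c = [1/(k_2−k_1)] ln[(k_2/k_1)(1 − D₀(k_2−k_1)/(k_1 L₀))]
= [1/(0.396−0.306)] ln[(0.396/0.306)(1 − 1.17×0.09000/(0.306×12.0))]
= (1/0.09000) ln[1.294 × 0.9713] = 11.11 × ln(1.257) = 11.11 × 0.2287 = 2.541 d.
L(t_c) = L₀ e^(−k_1 t_c) = 12.0 × 0.4595 = 5.514 mg/L, and at the critical point k_2 D_c = k_1 L, so D_c = (0.306/0.396) × 5.514 = 4.260 mg/L.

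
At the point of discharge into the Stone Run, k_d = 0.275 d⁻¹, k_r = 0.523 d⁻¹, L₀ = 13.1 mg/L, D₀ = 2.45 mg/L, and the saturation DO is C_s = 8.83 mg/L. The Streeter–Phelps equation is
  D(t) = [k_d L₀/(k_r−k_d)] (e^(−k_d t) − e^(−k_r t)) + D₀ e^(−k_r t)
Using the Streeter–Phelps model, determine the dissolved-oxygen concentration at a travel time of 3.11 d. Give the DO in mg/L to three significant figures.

k_d L₀/(k_r−k_d) = 0.275×13.1/(0.523−0.275) = 3.603/0.2480 = 14.53 mg/L.
e^(−k_d t) = e^(−0.275×3.110) = 0.4252; e^(−k_r t) = e^(−0.523×3.110) = 0.1966.
D = 14.53 × (0.4252 − 0.1966) + 2.45 × 0.1966 = 3.320 + 0.4817 = 3.802 mg/L.
DO = C_s − D = 8.83 − 3.802 = 5.028 mg/L.

DO ≈ 5.03 mg/L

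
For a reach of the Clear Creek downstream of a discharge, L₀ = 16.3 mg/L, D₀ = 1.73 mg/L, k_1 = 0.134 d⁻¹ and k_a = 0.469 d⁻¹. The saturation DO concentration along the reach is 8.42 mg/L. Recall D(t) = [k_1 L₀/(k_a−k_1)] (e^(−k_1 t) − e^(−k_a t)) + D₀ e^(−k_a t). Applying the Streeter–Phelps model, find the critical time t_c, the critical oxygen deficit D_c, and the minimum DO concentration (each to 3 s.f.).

With k_a/k_1 = 3.500 and 1 − D₀(k_a−k_1)/(k_1 L₀) = 0.7347,
t_c = ln(3.500 × 0.7347) / (0.469 − 0.134) = ln(2.571) / 0.3350 = 0.9444/0.3350 = 2.819 d.
L(t_c) = L₀ e^(−k_1 t_c) = 16.3 × 0.6854 = 11.17 mg/L, and at the critical point k_a D_c = k_1 L, so D_c = (0.134/0.469) × 11.17 = 3.192 mg/L.
Minimum DO = C_s − D_c = 8.42 − 3.192 = 5.228 mg/L.

t_c ≈ 2.82 d; D_c ≈ 3.19 mg/L; min DO ≈ 5.23 mg/L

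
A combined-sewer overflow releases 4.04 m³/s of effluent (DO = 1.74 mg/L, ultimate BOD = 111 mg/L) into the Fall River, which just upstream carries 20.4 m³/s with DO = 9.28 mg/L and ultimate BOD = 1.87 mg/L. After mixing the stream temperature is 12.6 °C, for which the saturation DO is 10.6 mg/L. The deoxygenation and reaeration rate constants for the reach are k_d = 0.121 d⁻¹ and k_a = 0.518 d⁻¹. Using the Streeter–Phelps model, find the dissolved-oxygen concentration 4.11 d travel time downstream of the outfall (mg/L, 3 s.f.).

Mixed DO = (20.4×9.28 + 4.04×1.74)/(20.4+4.04) = 196.3/24.44 = 8.034 mg/L.
Mixed L₀ = (20.4×1.87 + 4.04×111)/(24.44) = 486.6/24.44 = 19.91 mg/L.
Initial deficit D₀ = C_s − DO₀ = 10.6 − 8.034 = 2.566 mg/L.
D(4.11) = [0.121×19.91/(0.518−0.121)](e^(−0.121×4.11) − e^(−0.518×4.11)) + 2.566 e^(−0.518×4.11)
= 6.068 × (0.6082 − 0.1190) + 2.566 × 0.1190 = 3.274 mg/L.
DO = 10.6 − 3.274 = 7.326 mg/L.

DO ≈ 7.33 mg/L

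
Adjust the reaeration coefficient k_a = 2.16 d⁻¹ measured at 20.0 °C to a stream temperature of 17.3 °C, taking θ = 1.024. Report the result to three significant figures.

k_a ≈ 2.03 d⁻¹

k_a(T₂) = k_a(T₁) · θ^(T₂−T₁) = 2.16 × 1.024^(17.3−20.0)
= 2.16 × 1.024^-2.70 = 2.16 × 0.9380 = 2.026 d⁻¹.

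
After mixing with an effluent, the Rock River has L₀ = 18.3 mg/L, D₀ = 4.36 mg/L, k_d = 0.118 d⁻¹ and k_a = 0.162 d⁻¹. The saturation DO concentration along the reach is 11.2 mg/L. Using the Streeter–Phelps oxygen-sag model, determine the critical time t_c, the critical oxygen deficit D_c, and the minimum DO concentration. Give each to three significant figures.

At the critical point dD/dt = 0, so k_d L₀ e^(−k_d t) = k_a D. Substituting D(t) from the Streeter–Phelps equation and solving for t gives
t_c = ln[(k_a/k_d)(1 − D₀(k_a−k_d)/(k_d L₀))] / (k_a−k_d).
Here k_a−k_d = 0.04400 d⁻¹ and 1 − D₀(k_a−k_d)/(k_d L₀) = 1 − 4.36×0.04400/(0.118×18.3) = 0.9112, so
t_c = ln(1.373 × 0.9112) / 0.04400 = 0.2239 / 0.04400 = 5.088 d.
D_c = (k_d/k_a) L₀ e^(−k_d t_c) = (0.118/0.162) × 18.3 × e^(−0.118×5.088) = 0.7284 × 18.3 × 0.5486 = 7.313 mg/L.
Minimum DO = C_s − D_c = 11.2 − 7.313 = 3.887 mg/L.

t_c ≈ 5.09 d; D_c ≈ 7.31 mg/L; min DO ≈ 3.89 mg/L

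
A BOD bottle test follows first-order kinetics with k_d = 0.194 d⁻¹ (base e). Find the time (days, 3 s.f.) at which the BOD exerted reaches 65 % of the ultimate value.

y/L₀ = 1 − e^(−k_d t) = 0.65 ⇒ e^(−k_d t) = 0.350
t = −ln(0.350) / 0.194 = 1.050 / 0.194 = 5.411 d.

t ≈ 5.41 d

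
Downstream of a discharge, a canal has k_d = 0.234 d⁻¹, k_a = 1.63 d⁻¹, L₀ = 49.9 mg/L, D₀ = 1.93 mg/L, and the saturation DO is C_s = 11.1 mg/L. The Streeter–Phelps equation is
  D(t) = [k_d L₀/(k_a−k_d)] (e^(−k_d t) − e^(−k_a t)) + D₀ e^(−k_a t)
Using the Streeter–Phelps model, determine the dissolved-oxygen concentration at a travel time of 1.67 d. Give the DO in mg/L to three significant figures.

k_d L₀/(k_a−k_d) = 0.234×49.9/(1.63−0.234) = 11.68/1.396 = 8.364 mg/L.
e^(−k_d t) = e^(−0.234×1.670) = 0.6765; e^(−k_a t) = e^(−1.63×1.670) = 0.06574.
D = 8.364 × (0.6765 − 0.06574) + 1.93 × 0.06574 = 5.109 + 0.1269 = 5.236 mg/L.
DO = C_s − D = 11.1 − 5.236 = 5.864 mg/L.

DO ≈ 5.86 mg/L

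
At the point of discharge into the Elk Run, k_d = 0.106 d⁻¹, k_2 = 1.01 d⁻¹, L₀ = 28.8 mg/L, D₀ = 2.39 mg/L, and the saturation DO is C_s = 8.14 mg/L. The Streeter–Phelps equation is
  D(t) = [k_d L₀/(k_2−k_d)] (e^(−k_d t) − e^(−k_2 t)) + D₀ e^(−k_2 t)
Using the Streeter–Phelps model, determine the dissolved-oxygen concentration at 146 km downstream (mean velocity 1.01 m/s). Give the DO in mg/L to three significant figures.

DO ≈ 5.49 mg/L

Travel time t = x/v = 146 km / (1.01 m/s) = 146000 m / 1.01 m/s = 144600 s = 1.673 d.
k_d L₀/(k_2−k_d) = 0.106×28.8/(1.01−0.106) = 3.053/0.9040 = 3.377 mg/L.
e^(−k_d t) = e^(−0.106×1.673) = 0.8375; e^(−k_2 t) = e^(−1.01×1.673) = 0.1846.
D = 3.377 × (0.8375 − 0.1846) + 2.39 × 0.1846 = 2.205 + 0.4411 = 2.646 mg/L.
DO = C_s − D = 8.14 − 2.646 = 5.494 mg/L.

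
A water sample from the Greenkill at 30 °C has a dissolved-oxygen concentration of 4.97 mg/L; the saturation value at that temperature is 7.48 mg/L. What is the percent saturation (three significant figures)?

66.4 % saturation

% saturation = C/C_s × 100 = 4.97/7.48 × 100 = 66.4 %.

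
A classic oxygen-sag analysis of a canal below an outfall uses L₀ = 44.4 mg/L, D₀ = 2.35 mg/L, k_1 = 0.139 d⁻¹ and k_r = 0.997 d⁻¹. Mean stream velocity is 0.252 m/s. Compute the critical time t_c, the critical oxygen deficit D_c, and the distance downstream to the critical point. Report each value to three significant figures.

t_c ≈ 1.84 d; D_c ≈ 4.80 mg/L; x_c ≈ 40.0 km

With k_r/k_1 = 7.173 and 1 − D₀(k_r−k_1)/(k_1 L₀) = 0.6733,
t_c = ln(7.173 × 0.6733) / (0.997 − 0.139) = ln(4.829) / 0.8580 = 1.575/0.8580 = 1.835 d.
L(t_c) = L₀ e^(−k_1 t_c) = 44.4 × 0.7748 = 34.40 mg/L, and at the critical point k_r D_c = k_1 L, so D_c = (0.139/0.997) × 34.40 = 4.796 mg/L.
x_c = v t_c = 0.252 m/s × 1.835 d × 86400 s/d = 39960 m ≈ 40.0 km.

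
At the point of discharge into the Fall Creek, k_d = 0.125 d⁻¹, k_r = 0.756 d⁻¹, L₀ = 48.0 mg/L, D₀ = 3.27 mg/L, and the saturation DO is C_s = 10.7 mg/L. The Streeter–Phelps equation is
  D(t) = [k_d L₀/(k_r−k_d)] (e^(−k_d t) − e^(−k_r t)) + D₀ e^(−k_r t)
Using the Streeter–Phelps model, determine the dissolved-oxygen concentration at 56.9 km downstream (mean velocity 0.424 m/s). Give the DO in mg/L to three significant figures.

DO ≈ 4.80 mg/L

Travel time t = x/v = 56.9 km / (0.424 m/s) = 56900 m / 0.424 m/s = 134200 s = 1.553 d.
k_d L₀/(k_r−k_d) = 0.125×48.0/(0.756−0.125) = 6.000/0.6310 = 9.509 mg/L.
e^(−k_d t) = e^(−0.125×1.553) = 0.8235; e^(−k_r t) = e^(−0.756×1.553) = 0.3091.
D = 9.509 × (0.8235 − 0.3091) + 3.27 × 0.3091 = 4.892 + 1.011 = 5.903 mg/L.
DO = C_s − D = 10.7 − 5.903 = 4.797 mg/L.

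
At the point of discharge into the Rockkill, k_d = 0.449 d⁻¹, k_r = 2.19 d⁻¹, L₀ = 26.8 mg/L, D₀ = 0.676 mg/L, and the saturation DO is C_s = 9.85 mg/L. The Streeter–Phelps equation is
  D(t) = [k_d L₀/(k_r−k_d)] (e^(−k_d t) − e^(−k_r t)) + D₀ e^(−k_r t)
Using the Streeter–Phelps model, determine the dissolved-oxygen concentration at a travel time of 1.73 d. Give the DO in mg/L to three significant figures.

DO ≈ 6.81 mg/L

k_d L₀/(k_r−k_d) = 0.449×26.8/(2.19−0.449) = 12.03/1.741 = 6.912 mg/L.
e^(−k_d t) = e^(−0.449×1.730) = 0.4599; e^(−k_r t) = e^(−2.19×1.730) = 0.02262.
D = 6.912 × (0.4599 − 0.02262) + 0.676 × 0.02262 = 3.022 + 0.01529 = 3.038 mg/L.
DO = C_s − D = 9.85 − 3.038 = 6.812 mg/L.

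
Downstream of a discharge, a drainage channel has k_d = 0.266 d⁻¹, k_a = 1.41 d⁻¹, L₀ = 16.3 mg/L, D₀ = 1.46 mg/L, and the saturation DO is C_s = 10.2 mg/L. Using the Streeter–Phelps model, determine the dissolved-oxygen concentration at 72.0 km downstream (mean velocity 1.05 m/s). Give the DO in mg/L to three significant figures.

DO ≈ 7.89 mg/L

Travel time t = x/v = 72.0 km / (1.05 m/s) = 72000 m / 1.05 m/s = 68570 s = 0.7937 d.
k_d L₀/(k_a−k_d) = 0.266×16.3/(1.41−0.266) = 4.336/1.144 = 3.790 mg/L.
e^(−k_d t) = e^(−0.266×0.7937) = 0.8097; e^(−k_a t) = e^(−1.41×0.7937) = 0.3266.
D = 3.790 × (0.8097 − 0.3266) + 1.46 × 0.3266 = 1.831 + 0.4768 = 2.308 mg/L.
DO = C_s − D = 10.2 − 2.308 = 7.892 mg/L.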